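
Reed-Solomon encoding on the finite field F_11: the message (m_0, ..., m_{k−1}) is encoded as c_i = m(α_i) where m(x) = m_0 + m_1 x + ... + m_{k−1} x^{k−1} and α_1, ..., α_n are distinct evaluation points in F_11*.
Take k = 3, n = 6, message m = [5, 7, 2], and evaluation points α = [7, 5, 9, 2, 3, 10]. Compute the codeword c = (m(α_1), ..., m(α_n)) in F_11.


c = [9, 2, 10, 5, 0, 0]

Message polynomial: m(x) = 5 + 7·x + 2·x^2 (mod 11).
For each evaluation point α_i, compute m(α_i) mod 11:
  α_1 = 7: Horner steps 2 → 10 → 9, so m(7) = 9.
  α_2 = 5: Horner steps 2 → 6 → 2, so m(5) = 2.
  α_3 = 9: Horner steps 2 → 3 → 10, so m(9) = 10.
  α_4 = 2: Horner steps 2 → 0 → 5, so m(2) = 5.
  α_5 = 3: Horner steps 2 → 2 → 0, so m(3) = 0.
  α_6 = 10: Horner steps 2 → 5 → 0, so m(10) = 0.
Codeword c = [9, 2, 10, 5, 0, 0] ∈ F_11^6.


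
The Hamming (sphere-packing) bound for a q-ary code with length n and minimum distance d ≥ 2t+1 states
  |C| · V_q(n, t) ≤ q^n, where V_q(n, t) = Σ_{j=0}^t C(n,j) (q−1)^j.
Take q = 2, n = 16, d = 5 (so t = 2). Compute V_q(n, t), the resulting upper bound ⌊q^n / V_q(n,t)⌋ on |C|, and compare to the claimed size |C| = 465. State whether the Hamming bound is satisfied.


V_q(n, t) = 137, q^n = 65536, Hamming bound = 478, |C| = 465 ≤ bound (satisfied).

Step 1: Compute V_q(n, t) = Σ_{j=0}^2 C(n, j) (q−1)^j.
  j = 0: C(16,0)·(1)^0 = 1·1 = 1.
  j = 1: C(16,1)·(1)^1 = 16·1 = 16.
  j = 2: C(16,2)·(1)^2 = 120·1 = 120.
  V_q(n, t) = 1 + 16 + 120 = 137.
Step 2: q^n = 2^16 = 65536.
Step 3: Hamming bound ⌊q^n / V_q(n,t)⌋ = ⌊65536/137⌋ = 478.
Step 4: Compare |C| = 465 to 478: satisfied.
The claimed |C| lies below the Hamming bound.


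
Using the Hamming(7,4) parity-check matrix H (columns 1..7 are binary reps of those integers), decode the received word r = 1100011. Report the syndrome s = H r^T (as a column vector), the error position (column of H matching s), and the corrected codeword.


s = (0, 1, 0)^T, error position = 2, corrected codeword c = 1000011

Compute s = H r^T mod 2 one row at a time:
  s_1 = 0 + 0 + 1 + 1 = 2 ≡ 0 (mod 2).
  s_2 = 1 + 0 + 1 + 1 = 3 ≡ 1 (mod 2).
  s_3 = 1 + 0 + 0 + 1 = 2 ≡ 0 (mod 2).
s = (0, 1, 0)^T — this equals column 2 of H (binary 010), so error is at position 2.
Correct: flip bit 2 of r = 1100011 to get c = 1000011.


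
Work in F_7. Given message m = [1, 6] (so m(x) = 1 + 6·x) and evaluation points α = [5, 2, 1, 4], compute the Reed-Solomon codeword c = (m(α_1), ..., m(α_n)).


c = [3, 6, 0, 4]

Message polynomial: m(x) = 1 + 6·x (mod 7).
For each evaluation point α_i, compute m(α_i) mod 7:
  α_1 = 5: Horner steps 6 → 3, so m(5) = 3.
  α_2 = 2: Horner steps 6 → 6, so m(2) = 6.
  α_3 = 1: Horner steps 6 → 0, so m(1) = 0.
  α_4 = 4: Horner steps 6 → 4, so m(4) = 4.
Codeword c = [3, 6, 0, 4] ∈ F_7^4.


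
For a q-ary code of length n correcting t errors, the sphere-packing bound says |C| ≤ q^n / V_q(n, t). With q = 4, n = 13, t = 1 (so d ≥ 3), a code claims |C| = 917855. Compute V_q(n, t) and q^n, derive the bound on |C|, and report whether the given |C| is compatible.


V_q(n, t) = 40, q^n = 67108864, Hamming bound = 1677721, |C| = 917855 ≤ bound (satisfied).

Step 1: Compute V_q(n, t) = Σ_{j=0}^1 C(n, j) (q−1)^j.
  j = 0: C(13,0)·(3)^0 = 1·1 = 1.
  j = 1: C(13,1)·(3)^1 = 13·3 = 39.
  V_q(n, t) = 1 + 39 = 40.
Step 2: q^n = 4^13 = 67108864.
Step 3: Hamming bound ⌊q^n / V_q(n,t)⌋ = ⌊67108864/40⌋ = 1677721.
Step 4: Compare |C| = 917855 to 1677721: satisfied.
The claimed |C| lies below the Hamming bound.


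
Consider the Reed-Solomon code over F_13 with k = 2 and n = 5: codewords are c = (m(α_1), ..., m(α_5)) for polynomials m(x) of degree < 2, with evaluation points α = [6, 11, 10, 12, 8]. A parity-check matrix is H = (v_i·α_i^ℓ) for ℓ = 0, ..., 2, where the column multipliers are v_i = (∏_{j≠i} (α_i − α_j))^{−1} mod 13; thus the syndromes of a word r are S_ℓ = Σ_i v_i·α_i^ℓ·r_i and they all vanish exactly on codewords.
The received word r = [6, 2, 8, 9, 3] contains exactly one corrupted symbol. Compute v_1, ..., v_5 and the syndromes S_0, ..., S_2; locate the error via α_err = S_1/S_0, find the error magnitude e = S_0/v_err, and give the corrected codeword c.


S = (12, 5, 1), error at position 5, error magnitude e = 9, c = [6, 2, 8, 9, 7].

Step 1: column multipliers v_i = (∏_{j≠i}(α_i − α_j))^{−1} mod 13.
  i = 1 (α = 6): (6−11)(6−10)(6−12)(6−8) = (−5)·(−4)·(−6)·(−2) = 240 ≡ 6, so v_1 = 6^{−1} = 11 (mod 13).
  i = 2 (α = 11): (11−6)(11−10)(11−12)(11−8) = 5·1·(−1)·3 = −15 ≡ 11, so v_2 = 11^{−1} = 6 (mod 13).
  i = 3 (α = 10): (10−6)(10−11)(10−12)(10−8) = 4·(−1)·(−2)·2 = 16 ≡ 3, so v_3 = 3^{−1} = 9 (mod 13).
  i = 4 (α = 12): (12−6)(12−11)(12−10)(12−8) = 6·1·2·4 = 48 ≡ 9, so v_4 = 9^{−1} = 3 (mod 13).
  i = 5 (α = 8): (8−6)(8−11)(8−10)(8−12) = 2·(−3)·(−2)·(−4) = −48 ≡ 4, so v_5 = 4^{−1} = 10 (mod 13).
  v = [11, 6, 9, 3, 10].
Step 2: syndromes of r = [6, 2, 8, 9, 3] (all sums mod 13).
  S_0 = Σ v_i r_i = 11·6 + 6·2 + 9·8 + 3·9 + 10·3 = 207 ≡ 12.
  S_1 = Σ v_i α_i r_i = 11·6·6 + 6·11·2 + 9·10·8 + 3·12·9 + 10·8·3 = 1812 ≡ 5.
  α_i^2 mod 13 = [10, 4, 9, 1, 12].
  S_2 = Σ v_i α_i^2 r_i = 11·10·6 + 6·4·2 + 9·9·8 + 3·1·9 + 10·12·3 = 1743 ≡ 1.
  S = (12, 5, 1) ≠ 0, so r is not a codeword (an error is present).
Step 3: locate the error. For a single error e at position i, S_ℓ = v_i·e·α_i^ℓ, so α_err = S_1/S_0.
  S_0^{−1} = 12^{−1} = 12 (mod 13), so α_err = 5·12 = 60 ≡ 8 = α_5. Error position i = 5.
  Consistency check: S_2/S_1 = 1·8 = 8 ≡ 8 = α_err ✓ (single-error assumption holds).
Step 4: error magnitude e = S_0/v_5 = S_0·∏_{j≠5}(α_5 − α_j) = 12·4 = 48 ≡ 9 (mod 13).
Step 5: correct position 5: c_5 = r_5 − e = 3 − 9 ≡ 7 (mod 13). Hence c = [6, 2, 8, 9, 7].
  Check: interpolating c through the α_i gives m(x) = 3 + 7·x (degree < 2) with m(α_i) = c_i for every i, so c is indeed a codeword.


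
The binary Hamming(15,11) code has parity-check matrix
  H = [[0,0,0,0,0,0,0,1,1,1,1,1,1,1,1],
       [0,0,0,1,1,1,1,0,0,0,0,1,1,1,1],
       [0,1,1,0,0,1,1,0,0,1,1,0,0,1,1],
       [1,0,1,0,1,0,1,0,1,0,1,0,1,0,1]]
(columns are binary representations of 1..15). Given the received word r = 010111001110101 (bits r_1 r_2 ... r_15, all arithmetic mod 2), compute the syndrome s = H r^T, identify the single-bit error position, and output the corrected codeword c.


s = (1, 1, 1, 1)^T, error position = 15, corrected codeword c = 010111001110100

Compute s = H r^T mod 2 one row at a time:
  s_1 = 0 + 1 + 1 + 1 + 0 + 1 + 0 + 1 = 5 ≡ 1 (mod 2).
  s_2 = 1 + 1 + 1 + 0 + 0 + 1 + 0 + 1 = 5 ≡ 1 (mod 2).
  s_3 = 1 + 0 + 1 + 0 + 1 + 1 + 0 + 1 = 5 ≡ 1 (mod 2).
  s_4 = 0 + 0 + 1 + 0 + 1 + 1 + 1 + 1 = 5 ≡ 1 (mod 2).
s = (1, 1, 1, 1)^T — this equals column 15 of H (binary 1111), so error is at position 15.
Correct: flip bit 15 of r = 010111001110101 to get c = 010111001110100.


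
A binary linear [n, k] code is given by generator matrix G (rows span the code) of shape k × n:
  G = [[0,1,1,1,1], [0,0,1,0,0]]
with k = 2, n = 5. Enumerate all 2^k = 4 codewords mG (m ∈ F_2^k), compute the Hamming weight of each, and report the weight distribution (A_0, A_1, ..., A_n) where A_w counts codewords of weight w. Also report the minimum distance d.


Weight distribution: A_0 = 1, A_1 = 1, A_3 = 1, A_4 = 1. Minimum distance d = 1.

Enumerate all 2^2 = 4 messages m ∈ F_2^2.
For each, compute codeword c = mG in F_2^5, then tally its weight.
  m = 00 → c = 00000, weight = 0.
  m = 10 → c = 01111, weight = 4.
  m = 01 → c = 00100, weight = 1.
  m = 11 → c = 01011, weight = 3.
Tally weights:
  weight 0: 1 codewords.
  weight 1: 1 codewords.
  weight 3: 1 codewords.
  weight 4: 1 codewords.
Minimum distance d = smallest w > 0 with A_w > 0 = 1.
Sanity: Σ A_w = 4 = 2^2 = 4 ✓.


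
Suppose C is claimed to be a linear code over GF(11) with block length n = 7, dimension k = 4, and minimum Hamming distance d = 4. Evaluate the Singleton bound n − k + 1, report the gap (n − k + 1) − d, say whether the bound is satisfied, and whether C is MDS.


Singleton RHS = n − k + 1 = 4, slack = 0, bound satisfied, MDS.

Singleton bound: d ≤ n − k + 1.
Here n = 7, k = 4, so n − k + 1 = 4.
Given d = 4, check d ≤ 4: YES.
Slack = (n − k + 1) − d = 0.
The code is MDS (slack = 0).
Description: the claimed parameters are [7, 4, 4]_11; such a code would be MDS (meets Singleton bound).


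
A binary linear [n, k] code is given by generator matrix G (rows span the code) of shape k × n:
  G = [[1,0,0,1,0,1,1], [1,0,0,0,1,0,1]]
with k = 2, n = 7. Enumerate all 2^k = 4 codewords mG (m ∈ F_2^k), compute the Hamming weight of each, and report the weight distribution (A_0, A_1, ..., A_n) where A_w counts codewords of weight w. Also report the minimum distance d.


Weight distribution: A_0 = 1, A_3 = 2, A_4 = 1. Minimum distance d = 3.

Enumerate all 2^2 = 4 messages m ∈ F_2^2.
For each, compute codeword c = mG in F_2^7, then tally its weight.
  m = 00 → c = 0000000, weight = 0.
  m = 10 → c = 1001011, weight = 4.
  m = 01 → c = 1000101, weight = 3.
  m = 11 → c = 0001110, weight = 3.
Tally weights:
  weight 0: 1 codewords.
  weight 3: 2 codewords.
  weight 4: 1 codewords.
Minimum distance d = smallest w > 0 with A_w > 0 = 3.
Sanity: Σ A_w = 4 = 2^2 = 4 ✓.


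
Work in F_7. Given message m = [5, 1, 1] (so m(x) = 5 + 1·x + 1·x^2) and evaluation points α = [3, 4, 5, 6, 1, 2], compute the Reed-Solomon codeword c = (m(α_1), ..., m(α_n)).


c = [3, 4, 0, 5, 0, 4]

Message polynomial: m(x) = 5 + 1·x + 1·x^2 (mod 7).
For each evaluation point α_i, compute m(α_i) mod 7:
  α_1 = 3: Horner steps 1 → 4 → 3, so m(3) = 3.
  α_2 = 4: Horner steps 1 → 5 → 4, so m(4) = 4.
  α_3 = 5: Horner steps 1 → 6 → 0, so m(5) = 0.
  α_4 = 6: Horner steps 1 → 0 → 5, so m(6) = 5.
  α_5 = 1: Horner steps 1 → 2 → 0, so m(1) = 0.
  α_6 = 2: Horner steps 1 → 3 → 4, so m(2) = 4.
Codeword c = [3, 4, 0, 5, 0, 4] ∈ F_7^6.


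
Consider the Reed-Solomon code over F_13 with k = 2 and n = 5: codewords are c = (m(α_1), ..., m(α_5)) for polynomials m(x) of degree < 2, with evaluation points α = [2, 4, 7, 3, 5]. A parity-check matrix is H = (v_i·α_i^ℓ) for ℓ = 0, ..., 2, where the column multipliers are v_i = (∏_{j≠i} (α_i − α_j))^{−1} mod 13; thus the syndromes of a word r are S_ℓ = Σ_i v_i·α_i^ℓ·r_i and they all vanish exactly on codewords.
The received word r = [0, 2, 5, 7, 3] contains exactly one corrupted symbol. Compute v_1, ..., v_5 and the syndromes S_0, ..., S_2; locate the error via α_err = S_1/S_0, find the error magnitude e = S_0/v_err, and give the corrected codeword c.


S = (9, 1, 3), error at position 4, error magnitude e = 6, c = [0, 2, 5, 1, 3].

Step 1: column multipliers v_i = (∏_{j≠i}(α_i − α_j))^{−1} mod 13.
  i = 1 (α = 2): (2−4)(2−7)(2−3)(2−5) = (−2)·(−5)·(−1)·(−3) = 30 ≡ 4, so v_1 = 4^{−1} = 10 (mod 13).
  i = 2 (α = 4): (4−2)(4−7)(4−3)(4−5) = 2·(−3)·1·(−1) = 6 ≡ 6, so v_2 = 6^{−1} = 11 (mod 13).
  i = 3 (α = 7): (7−2)(7−4)(7−3)(7−5) = 5·3·4·2 = 120 ≡ 3, so v_3 = 3^{−1} = 9 (mod 13).
  i = 4 (α = 3): (3−2)(3−4)(3−7)(3−5) = 1·(−1)·(−4)·(−2) = −8 ≡ 5, so v_4 = 5^{−1} = 8 (mod 13).
  i = 5 (α = 5): (5−2)(5−4)(5−7)(5−3) = 3·1·(−2)·2 = −12 ≡ 1, so v_5 = 1^{−1} = 1 (mod 13).
  v = [10, 11, 9, 8, 1].
Step 2: syndromes of r = [0, 2, 5, 7, 3] (all sums mod 13).
  S_0 = Σ v_i r_i = 10·0 + 11·2 + 9·5 + 8·7 + 1·3 = 126 ≡ 9.
  S_1 = Σ v_i α_i r_i = 10·2·0 + 11·4·2 + 9·7·5 + 8·3·7 + 1·5·3 = 586 ≡ 1.
  α_i^2 mod 13 = [4, 3, 10, 9, 12].
  S_2 = Σ v_i α_i^2 r_i = 10·4·0 + 11·3·2 + 9·10·5 + 8·9·7 + 1·12·3 = 1056 ≡ 3.
  S = (9, 1, 3) ≠ 0, so r is not a codeword (an error is present).
Step 3: locate the error. For a single error e at position i, S_ℓ = v_i·e·α_i^ℓ, so α_err = S_1/S_0.
  S_0^{−1} = 9^{−1} = 3 (mod 13), so α_err = 1·3 = 3 ≡ 3 = α_4. Error position i = 4.
  Consistency check: S_2/S_1 = 3·1 = 3 ≡ 3 = α_err ✓ (single-error assumption holds).
Step 4: error magnitude e = S_0/v_4 = S_0·∏_{j≠4}(α_4 − α_j) = 9·5 = 45 ≡ 6 (mod 13).
Step 5: correct position 4: c_4 = r_4 − e = 7 − 6 ≡ 1 (mod 13). Hence c = [0, 2, 5, 1, 3].
  Check: interpolating c through the α_i gives m(x) = 11 + 1·x (degree < 2) with m(α_i) = c_i for every i, so c is indeed a codeword.


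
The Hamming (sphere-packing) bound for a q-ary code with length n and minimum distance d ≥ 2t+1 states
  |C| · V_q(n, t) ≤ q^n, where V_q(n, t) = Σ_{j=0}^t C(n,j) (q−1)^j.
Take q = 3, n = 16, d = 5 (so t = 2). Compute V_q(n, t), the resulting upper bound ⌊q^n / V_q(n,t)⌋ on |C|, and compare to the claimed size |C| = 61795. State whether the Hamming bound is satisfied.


V_q(n, t) = 513, q^n = 43046721, Hamming bound = 83911, |C| = 61795 ≤ bound (satisfied).

Step 1: Compute V_q(n, t) = Σ_{j=0}^2 C(n, j) (q−1)^j.
  j = 0: C(16,0)·(2)^0 = 1·1 = 1.
  j = 1: C(16,1)·(2)^1 = 16·2 = 32.
  j = 2: C(16,2)·(2)^2 = 120·4 = 480.
  V_q(n, t) = 1 + 32 + 480 = 513.
Step 2: q^n = 3^16 = 43046721.
Step 3: Hamming bound ⌊q^n / V_q(n,t)⌋ = ⌊43046721/513⌋ = 83911.
Step 4: Compare |C| = 61795 to 83911: satisfied.
The claimed |C| lies below the Hamming bound.


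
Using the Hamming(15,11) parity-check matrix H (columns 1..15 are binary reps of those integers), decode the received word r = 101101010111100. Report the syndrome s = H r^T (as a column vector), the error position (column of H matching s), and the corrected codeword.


s = (1, 0, 0, 0)^T, error position = 8, corrected codeword c = 101101000111100

Compute s = H r^T mod 2 one row at a time:
  s_1 = 1 + 0 + 1 + 1 + 1 + 1 + 0 + 0 = 5 ≡ 1 (mod 2).
  s_2 = 1 + 0 + 1 + 0 + 1 + 1 + 0 + 0 = 4 ≡ 0 (mod 2).
  s_3 = 0 + 1 + 1 + 0 + 1 + 1 + 0 + 0 = 4 ≡ 0 (mod 2).
  s_4 = 1 + 1 + 0 + 0 + 0 + 1 + 1 + 0 = 4 ≡ 0 (mod 2).
s = (1, 0, 0, 0)^T — this equals column 8 of H (binary 1000), so error is at position 8.
Correct: flip bit 8 of r = 101101010111100 to get c = 101101000111100.


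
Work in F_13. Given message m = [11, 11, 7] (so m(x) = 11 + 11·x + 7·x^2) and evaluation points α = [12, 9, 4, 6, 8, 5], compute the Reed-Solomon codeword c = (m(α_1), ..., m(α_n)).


c = [7, 1, 11, 4, 1, 7]

Message polynomial: m(x) = 11 + 11·x + 7·x^2 (mod 13).
For each evaluation point α_i, compute m(α_i) mod 13:
  α_1 = 12: Horner steps 7 → 4 → 7, so m(12) = 7.
  α_2 = 9: Horner steps 7 → 9 → 1, so m(9) = 1.
  α_3 = 4: Horner steps 7 → 0 → 11, so m(4) = 11.
  α_4 = 6: Horner steps 7 → 1 → 4, so m(6) = 4.
  α_5 = 8: Horner steps 7 → 2 → 1, so m(8) = 1.
  α_6 = 5: Horner steps 7 → 7 → 7, so m(5) = 7.
Codeword c = [7, 1, 11, 4, 1, 7] ∈ F_13^6.


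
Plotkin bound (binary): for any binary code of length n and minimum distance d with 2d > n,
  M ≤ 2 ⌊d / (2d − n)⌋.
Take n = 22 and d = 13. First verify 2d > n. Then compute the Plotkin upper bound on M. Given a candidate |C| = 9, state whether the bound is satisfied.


Plotkin bound M ≤ 6; given |C| = 9 > bound (violated).

Check applicability: 2d = 26, n = 22.
2d − n = 4 > 0, so Plotkin applies.
Compute d/(2d−n) = 13/4 ≈ 3.2500.
⌊d/(2d−n)⌋ = 3.
Plotkin bound: M ≤ 2·3 = 6.
Given |C| = 9, check: VIOLATED.
This |C| is above the Plotkin bound, so no binary code with n = 22, d = 13 and 9 codewords exists.


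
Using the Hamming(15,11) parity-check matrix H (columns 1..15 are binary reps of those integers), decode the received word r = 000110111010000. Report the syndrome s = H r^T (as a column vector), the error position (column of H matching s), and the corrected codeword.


s = (1, 1, 0, 0)^T, error position = 12, corrected codeword c = 000110111011000

Compute s = H r^T mod 2 one row at a time:
  s_1 = 1 + 1 + 0 + 1 + 0 + 0 + 0 + 0 = 3 ≡ 1 (mod 2).
  s_2 = 1 + 1 + 0 + 1 + 0 + 0 + 0 + 0 = 3 ≡ 1 (mod 2).
  s_3 = 0 + 0 + 0 + 1 + 0 + 1 + 0 + 0 = 2 ≡ 0 (mod 2).
  s_4 = 0 + 0 + 1 + 1 + 1 + 1 + 0 + 0 = 4 ≡ 0 (mod 2).
s = (1, 1, 0, 0)^T — this equals column 12 of H (binary 1100), so error is at position 12.
Correct: flip bit 12 of r = 000110111010000 to get c = 000110111011000.


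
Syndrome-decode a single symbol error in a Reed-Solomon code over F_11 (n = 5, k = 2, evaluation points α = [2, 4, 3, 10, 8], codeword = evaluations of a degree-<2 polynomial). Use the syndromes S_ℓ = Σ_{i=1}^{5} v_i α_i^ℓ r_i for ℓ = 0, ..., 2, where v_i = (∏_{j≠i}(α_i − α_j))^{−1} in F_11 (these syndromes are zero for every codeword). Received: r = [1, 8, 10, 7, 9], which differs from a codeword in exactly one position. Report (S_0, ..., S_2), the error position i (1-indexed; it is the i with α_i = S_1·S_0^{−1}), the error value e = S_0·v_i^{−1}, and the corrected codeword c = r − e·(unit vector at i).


S = (10, 3, 2), error at position 5, error magnitude e = 9, c = [1, 8, 10, 7, 0].

Step 1: column multipliers v_i = (∏_{j≠i}(α_i − α_j))^{−1} mod 11.
  i = 1 (α = 2): (2−4)(2−3)(2−10)(2−8) = (−2)·(−1)·(−8)·(−6) = 96 ≡ 8, so v_1 = 8^{−1} = 7 (mod 11).
  i = 2 (α = 4): (4−2)(4−3)(4−10)(4−8) = 2·1·(−6)·(−4) = 48 ≡ 4, so v_2 = 4^{−1} = 3 (mod 11).
  i = 3 (α = 3): (3−2)(3−4)(3−10)(3−8) = 1·(−1)·(−7)·(−5) = −35 ≡ 9, so v_3 = 9^{−1} = 5 (mod 11).
  i = 4 (α = 10): (10−2)(10−4)(10−3)(10−8) = 8·6·7·2 = 672 ≡ 1, so v_4 = 1^{−1} = 1 (mod 11).
  i = 5 (α = 8): (8−2)(8−4)(8−3)(8−10) = 6·4·5·(−2) = −240 ≡ 2, so v_5 = 2^{−1} = 6 (mod 11).
  v = [7, 3, 5, 1, 6].
Step 2: syndromes of r = [1, 8, 10, 7, 9] (all sums mod 11).
  S_0 = Σ v_i r_i = 7·1 + 3·8 + 5·10 + 1·7 + 6·9 = 142 ≡ 10.
  S_1 = Σ v_i α_i r_i = 7·2·1 + 3·4·8 + 5·3·10 + 1·10·7 + 6·8·9 = 762 ≡ 3.
  α_i^2 mod 11 = [4, 5, 9, 1, 9].
  S_2 = Σ v_i α_i^2 r_i = 7·4·1 + 3·5·8 + 5·9·10 + 1·1·7 + 6·9·9 = 1091 ≡ 2.
  S = (10, 3, 2) ≠ 0, so r is not a codeword (an error is present).
Step 3: locate the error. For a single error e at position i, S_ℓ = v_i·e·α_i^ℓ, so α_err = S_1/S_0.
  S_0^{−1} = 10^{−1} = 10 (mod 11), so α_err = 3·10 = 30 ≡ 8 = α_5. Error position i = 5.
  Consistency check: S_2/S_1 = 2·4 = 8 ≡ 8 = α_err ✓ (single-error assumption holds).
Step 4: error magnitude e = S_0/v_5 = S_0·∏_{j≠5}(α_5 − α_j) = 10·2 = 20 ≡ 9 (mod 11).
Step 5: correct position 5: c_5 = r_5 − e = 9 − 9 ≡ 0 (mod 11). Hence c = [1, 8, 10, 7, 0].
  Check: interpolating c through the α_i gives m(x) = 5 + 9·x (degree < 2) with m(α_i) = c_i for every i, so c is indeed a codeword.


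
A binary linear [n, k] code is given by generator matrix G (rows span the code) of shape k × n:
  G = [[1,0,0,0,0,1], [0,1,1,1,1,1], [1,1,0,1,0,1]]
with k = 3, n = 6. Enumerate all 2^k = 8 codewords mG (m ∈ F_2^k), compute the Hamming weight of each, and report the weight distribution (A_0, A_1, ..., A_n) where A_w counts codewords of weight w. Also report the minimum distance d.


Weight distribution: A_0 = 1, A_2 = 2, A_3 = 2, A_4 = 1, A_5 = 2. Minimum distance d = 2.

Enumerate all 2^3 = 8 messages m ∈ F_2^3.
For each, compute codeword c = mG in F_2^6, then tally its weight.
  m = 000 → c = 000000, weight = 0.
  m = 100 → c = 100001, weight = 2.
  m = 010 → c = 011111, weight = 5.
  m = 110 → c = 111110, weight = 5.
  m = 001 → c = 110101, weight = 4.
  m = 101 → c = 010100, weight = 2.
  m = 011 → c = 101010, weight = 3.
  m = 111 → c = 001011, weight = 3.
Tally weights:
  weight 0: 1 codewords.
  weight 2: 2 codewords.
  weight 3: 2 codewords.
  weight 4: 1 codewords.
  weight 5: 2 codewords.
Minimum distance d = smallest w > 0 with A_w > 0 = 2.
Sanity: Σ A_w = 8 = 2^3 = 8 ✓.


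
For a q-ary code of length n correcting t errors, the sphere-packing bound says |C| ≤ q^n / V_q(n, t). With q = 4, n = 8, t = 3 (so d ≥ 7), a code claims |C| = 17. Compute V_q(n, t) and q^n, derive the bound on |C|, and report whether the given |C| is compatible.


V_q(n, t) = 1789, q^n = 65536, Hamming bound = 36, |C| = 17 ≤ bound (satisfied).

Step 1: Compute V_q(n, t) = Σ_{j=0}^3 C(n, j) (q−1)^j.
  j = 0: C(8,0)·(3)^0 = 1·1 = 1.
  j = 1: C(8,1)·(3)^1 = 8·3 = 24.
  j = 2: C(8,2)·(3)^2 = 28·9 = 252.
  j = 3: C(8,3)·(3)^3 = 56·27 = 1512.
  V_q(n, t) = 1 + 24 + 252 + 1512 = 1789.
Step 2: q^n = 4^8 = 65536.
Step 3: Hamming bound ⌊q^n / V_q(n,t)⌋ = ⌊65536/1789⌋ = 36.
Step 4: Compare |C| = 17 to 36: satisfied.
The claimed |C| lies below the Hamming bound.


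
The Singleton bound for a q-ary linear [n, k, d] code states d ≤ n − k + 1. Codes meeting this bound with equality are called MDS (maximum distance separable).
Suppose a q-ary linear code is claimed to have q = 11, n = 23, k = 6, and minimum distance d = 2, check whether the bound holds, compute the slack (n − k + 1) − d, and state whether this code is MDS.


Singleton RHS = n − k + 1 = 18, slack = 16, bound satisfied, not MDS.

Singleton bound: d ≤ n − k + 1.
Here n = 23, k = 6, so n − k + 1 = 18.
Given d = 2, check d ≤ 18: YES.
Slack = (n − k + 1) − d = 16.
The code is NOT MDS (slack = 16 > 0).
Description: the claimed parameters are [23, 6, 2]_11; such a code would be non-MDS.


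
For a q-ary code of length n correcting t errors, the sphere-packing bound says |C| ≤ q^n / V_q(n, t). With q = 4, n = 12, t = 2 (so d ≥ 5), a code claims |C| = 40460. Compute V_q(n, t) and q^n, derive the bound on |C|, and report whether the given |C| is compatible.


V_q(n, t) = 631, q^n = 16777216, Hamming bound = 26588, |C| = 40460 > bound (violated).

Step 1: Compute V_q(n, t) = Σ_{j=0}^2 C(n, j) (q−1)^j.
  j = 0: C(12,0)·(3)^0 = 1·1 = 1.
  j = 1: C(12,1)·(3)^1 = 12·3 = 36.
  j = 2: C(12,2)·(3)^2 = 66·9 = 594.
  V_q(n, t) = 1 + 36 + 594 = 631.
Step 2: q^n = 4^12 = 16777216.
Step 3: Hamming bound ⌊q^n / V_q(n,t)⌋ = ⌊16777216/631⌋ = 26588.
Step 4: Compare |C| = 40460 to 26588: violated.
The claimed |C| lies above the Hamming bound, so no 4-ary code of length 12 with d ≥ 5 can have 40460 codewords.


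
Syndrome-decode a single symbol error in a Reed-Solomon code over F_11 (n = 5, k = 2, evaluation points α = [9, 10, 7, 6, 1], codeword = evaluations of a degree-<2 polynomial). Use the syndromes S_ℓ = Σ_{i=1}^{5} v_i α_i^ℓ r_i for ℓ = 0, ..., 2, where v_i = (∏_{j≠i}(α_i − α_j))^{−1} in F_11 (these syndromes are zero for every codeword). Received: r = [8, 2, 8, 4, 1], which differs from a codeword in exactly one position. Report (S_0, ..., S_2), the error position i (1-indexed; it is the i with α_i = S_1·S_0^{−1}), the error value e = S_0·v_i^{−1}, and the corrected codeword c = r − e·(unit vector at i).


S = (7, 5, 2), error at position 3, error magnitude e = 10, c = [8, 2, 9, 4, 1].

Step 1: column multipliers v_i = (∏_{j≠i}(α_i − α_j))^{−1} mod 11.
  i = 1 (α = 9): (9−10)(9−7)(9−6)(9−1) = (−1)·2·3·8 = −48 ≡ 7, so v_1 = 7^{−1} = 8 (mod 11).
  i = 2 (α = 10): (10−9)(10−7)(10−6)(10−1) = 1·3·4·9 = 108 ≡ 9, so v_2 = 9^{−1} = 5 (mod 11).
  i = 3 (α = 7): (7−9)(7−10)(7−6)(7−1) = (−2)·(−3)·1·6 = 36 ≡ 3, so v_3 = 3^{−1} = 4 (mod 11).
  i = 4 (α = 6): (6−9)(6−10)(6−7)(6−1) = (−3)·(−4)·(−1)·5 = −60 ≡ 6, so v_4 = 6^{−1} = 2 (mod 11).
  i = 5 (α = 1): (1−9)(1−10)(1−7)(1−6) = (−8)·(−9)·(−6)·(−5) = 2160 ≡ 4, so v_5 = 4^{−1} = 3 (mod 11).
  v = [8, 5, 4, 2, 3].
Step 2: syndromes of r = [8, 2, 8, 4, 1] (all sums mod 11).
  S_0 = Σ v_i r_i = 8·8 + 5·2 + 4·8 + 2·4 + 3·1 = 117 ≡ 7.
  S_1 = Σ v_i α_i r_i = 8·9·8 + 5·10·2 + 4·7·8 + 2·6·4 + 3·1·1 = 951 ≡ 5.
  α_i^2 mod 11 = [4, 1, 5, 3, 1].
  S_2 = Σ v_i α_i^2 r_i = 8·4·8 + 5·1·2 + 4·5·8 + 2·3·4 + 3·1·1 = 453 ≡ 2.
  S = (7, 5, 2) ≠ 0, so r is not a codeword (an error is present).
Step 3: locate the error. For a single error e at position i, S_ℓ = v_i·e·α_i^ℓ, so α_err = S_1/S_0.
  S_0^{−1} = 7^{−1} = 8 (mod 11), so α_err = 5·8 = 40 ≡ 7 = α_3. Error position i = 3.
  Consistency check: S_2/S_1 = 2·9 = 18 ≡ 7 = α_err ✓ (single-error assumption holds).
Step 4: error magnitude e = S_0/v_3 = S_0·∏_{j≠3}(α_3 − α_j) = 7·3 = 21 ≡ 10 (mod 11).
Step 5: correct position 3: c_3 = r_3 − e = 8 − 10 ≡ 9 (mod 11). Hence c = [8, 2, 9, 4, 1].
  Check: interpolating c through the α_i gives m(x) = 7 + 5·x (degree < 2) with m(α_i) = c_i for every i, so c is indeed a codeword.


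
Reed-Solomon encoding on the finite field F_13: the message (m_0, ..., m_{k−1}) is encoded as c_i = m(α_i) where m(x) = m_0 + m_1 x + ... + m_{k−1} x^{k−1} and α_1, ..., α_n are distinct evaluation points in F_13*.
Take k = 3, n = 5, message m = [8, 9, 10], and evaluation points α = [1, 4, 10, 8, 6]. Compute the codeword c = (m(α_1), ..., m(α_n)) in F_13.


c = [1, 9, 6, 5, 6]

Message polynomial: m(x) = 8 + 9·x + 10·x^2 (mod 13).
For each evaluation point α_i, compute m(α_i) mod 13:
  α_1 = 1: Horner steps 10 → 6 → 1, so m(1) = 1.
  α_2 = 4: Horner steps 10 → 10 → 9, so m(4) = 9.
  α_3 = 10: Horner steps 10 → 5 → 6, so m(10) = 6.
  α_4 = 8: Horner steps 10 → 11 → 5, so m(8) = 5.
  α_5 = 6: Horner steps 10 → 4 → 6, so m(6) = 6.
Codeword c = [1, 9, 6, 5, 6] ∈ F_13^5.


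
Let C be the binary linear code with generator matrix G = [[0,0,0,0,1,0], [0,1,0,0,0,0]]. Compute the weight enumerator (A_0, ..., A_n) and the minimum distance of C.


Weight distribution: A_0 = 1, A_1 = 2, A_2 = 1. Minimum distance d = 1.

Enumerate all 2^2 = 4 messages m ∈ F_2^2.
For each, compute codeword c = mG in F_2^6, then tally its weight.
  m = 00 → c = 000000, weight = 0.
  m = 10 → c = 000010, weight = 1.
  m = 01 → c = 010000, weight = 1.
  m = 11 → c = 010010, weight = 2.
Tally weights:
  weight 0: 1 codewords.
  weight 1: 2 codewords.
  weight 2: 1 codewords.
Minimum distance d = smallest w > 0 with A_w > 0 = 1.
Sanity: Σ A_w = 4 = 2^2 = 4 ✓.


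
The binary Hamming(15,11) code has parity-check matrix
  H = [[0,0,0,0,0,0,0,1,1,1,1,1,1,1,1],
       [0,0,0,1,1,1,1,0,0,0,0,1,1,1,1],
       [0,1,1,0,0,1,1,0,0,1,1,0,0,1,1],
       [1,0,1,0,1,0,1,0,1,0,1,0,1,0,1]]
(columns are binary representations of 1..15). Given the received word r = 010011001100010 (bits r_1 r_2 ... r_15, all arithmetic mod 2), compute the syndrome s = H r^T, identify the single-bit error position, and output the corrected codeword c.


s = (1, 1, 0, 0)^T, error position = 12, corrected codeword c = 010011001101010

Compute s = H r^T mod 2 one row at a time:
  s_1 = 0 + 1 + 1 + 0 + 0 + 0 + 1 + 0 = 3 ≡ 1 (mod 2).
  s_2 = 0 + 1 + 1 + 0 + 0 + 0 + 1 + 0 = 3 ≡ 1 (mod 2).
  s_3 = 1 + 0 + 1 + 0 + 1 + 0 + 1 + 0 = 4 ≡ 0 (mod 2).
  s_4 = 0 + 0 + 1 + 0 + 1 + 0 + 0 + 0 = 2 ≡ 0 (mod 2).
s = (1, 1, 0, 0)^T — this equals column 12 of H (binary 1100), so error is at position 12.
Correct: flip bit 12 of r = 010011001100010 to get c = 010011001101010.


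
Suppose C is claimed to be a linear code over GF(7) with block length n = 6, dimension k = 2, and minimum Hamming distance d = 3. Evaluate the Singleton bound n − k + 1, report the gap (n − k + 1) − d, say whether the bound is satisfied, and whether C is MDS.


Singleton RHS = n − k + 1 = 5, slack = 2, bound satisfied, not MDS.

Singleton bound: d ≤ n − k + 1.
Here n = 6, k = 2, so n − k + 1 = 5.
Given d = 3, check d ≤ 5: YES.
Slack = (n − k + 1) − d = 2.
The code is NOT MDS (slack = 2 > 0).
Description: the claimed parameters are [6, 2, 3]_7; such a code would be non-MDS.


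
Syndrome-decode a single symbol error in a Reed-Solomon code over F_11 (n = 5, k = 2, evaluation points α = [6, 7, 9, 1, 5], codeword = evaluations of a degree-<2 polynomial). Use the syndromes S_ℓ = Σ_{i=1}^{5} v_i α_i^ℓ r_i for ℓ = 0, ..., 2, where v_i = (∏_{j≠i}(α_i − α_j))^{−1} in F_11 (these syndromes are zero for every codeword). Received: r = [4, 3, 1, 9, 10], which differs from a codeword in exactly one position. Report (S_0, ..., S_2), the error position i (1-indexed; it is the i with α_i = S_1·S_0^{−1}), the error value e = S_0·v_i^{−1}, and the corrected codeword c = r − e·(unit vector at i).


S = (5, 3, 4), error at position 5, error magnitude e = 5, c = [4, 3, 1, 9, 5].

Step 1: column multipliers v_i = (∏_{j≠i}(α_i − α_j))^{−1} mod 11.
  i = 1 (α = 6): (6−7)(6−9)(6−1)(6−5) = (−1)·(−3)·5·1 = 15 ≡ 4, so v_1 = 4^{−1} = 3 (mod 11).
  i = 2 (α = 7): (7−6)(7−9)(7−1)(7−5) = 1·(−2)·6·2 = −24 ≡ 9, so v_2 = 9^{−1} = 5 (mod 11).
  i = 3 (α = 9): (9−6)(9−7)(9−1)(9−5) = 3·2·8·4 = 192 ≡ 5, so v_3 = 5^{−1} = 9 (mod 11).
  i = 4 (α = 1): (1−6)(1−7)(1−9)(1−5) = (−5)·(−6)·(−8)·(−4) = 960 ≡ 3, so v_4 = 3^{−1} = 4 (mod 11).
  i = 5 (α = 5): (5−6)(5−7)(5−9)(5−1) = (−1)·(−2)·(−4)·4 = −32 ≡ 1, so v_5 = 1^{−1} = 1 (mod 11).
  v = [3, 5, 9, 4, 1].
Step 2: syndromes of r = [4, 3, 1, 9, 10] (all sums mod 11).
  S_0 = Σ v_i r_i = 3·4 + 5·3 + 9·1 + 4·9 + 1·10 = 82 ≡ 5.
  S_1 = Σ v_i α_i r_i = 3·6·4 + 5·7·3 + 9·9·1 + 4·1·9 + 1·5·10 = 344 ≡ 3.
  α_i^2 mod 11 = [3, 5, 4, 1, 3].
  S_2 = Σ v_i α_i^2 r_i = 3·3·4 + 5·5·3 + 9·4·1 + 4·1·9 + 1·3·10 = 213 ≡ 4.
  S = (5, 3, 4) ≠ 0, so r is not a codeword (an error is present).
Step 3: locate the error. For a single error e at position i, S_ℓ = v_i·e·α_i^ℓ, so α_err = S_1/S_0.
  S_0^{−1} = 5^{−1} = 9 (mod 11), so α_err = 3·9 = 27 ≡ 5 = α_5. Error position i = 5.
  Consistency check: S_2/S_1 = 4·4 = 16 ≡ 5 = α_err ✓ (single-error assumption holds).
Step 4: error magnitude e = S_0/v_5 = S_0·∏_{j≠5}(α_5 − α_j) = 5·1 = 5 ≡ 5 (mod 11).
Step 5: correct position 5: c_5 = r_5 − e = 10 − 5 ≡ 5 (mod 11). Hence c = [4, 3, 1, 9, 5].
  Check: interpolating c through the α_i gives m(x) = 10 + 10·x (degree < 2) with m(α_i) = c_i for every i, so c is indeed a codeword.


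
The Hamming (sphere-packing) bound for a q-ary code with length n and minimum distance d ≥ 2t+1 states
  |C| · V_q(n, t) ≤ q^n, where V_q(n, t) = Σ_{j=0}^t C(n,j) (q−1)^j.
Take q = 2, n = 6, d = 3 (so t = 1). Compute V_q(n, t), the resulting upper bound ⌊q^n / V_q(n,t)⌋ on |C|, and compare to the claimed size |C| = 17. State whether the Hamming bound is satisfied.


V_q(n, t) = 7, q^n = 64, Hamming bound = 9, |C| = 17 > bound (violated).

Step 1: Compute V_q(n, t) = Σ_{j=0}^1 C(n, j) (q−1)^j.
  j = 0: C(6,0)·(1)^0 = 1·1 = 1.
  j = 1: C(6,1)·(1)^1 = 6·1 = 6.
  V_q(n, t) = 1 + 6 = 7.
Step 2: q^n = 2^6 = 64.
Step 3: Hamming bound ⌊q^n / V_q(n,t)⌋ = ⌊64/7⌋ = 9.
Step 4: Compare |C| = 17 to 9: violated.
The claimed |C| lies above the Hamming bound, so no 2-ary code of length 6 with d ≥ 3 can have 17 codewords.


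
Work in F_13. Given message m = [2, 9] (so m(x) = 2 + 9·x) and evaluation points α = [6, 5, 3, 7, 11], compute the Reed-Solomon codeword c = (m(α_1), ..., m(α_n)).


c = [4, 8, 3, 0, 10]

Message polynomial: m(x) = 2 + 9·x (mod 13).
For each evaluation point α_i, compute m(α_i) mod 13:
  α_1 = 6: Horner steps 9 → 4, so m(6) = 4.
  α_2 = 5: Horner steps 9 → 8, so m(5) = 8.
  α_3 = 3: Horner steps 9 → 3, so m(3) = 3.
  α_4 = 7: Horner steps 9 → 0, so m(7) = 0.
  α_5 = 11: Horner steps 9 → 10, so m(11) = 10.
Codeword c = [4, 8, 3, 0, 10] ∈ F_13^5.


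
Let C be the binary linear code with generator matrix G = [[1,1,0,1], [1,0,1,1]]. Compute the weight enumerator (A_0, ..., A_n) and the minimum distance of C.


Weight distribution: A_0 = 1, A_2 = 1, A_3 = 2. Minimum distance d = 2.

Enumerate all 2^2 = 4 messages m ∈ F_2^2.
For each, compute codeword c = mG in F_2^4, then tally its weight.
  m = 00 → c = 0000, weight = 0.
  m = 10 → c = 1101, weight = 3.
  m = 01 → c = 1011, weight = 3.
  m = 11 → c = 0110, weight = 2.
Tally weights:
  weight 0: 1 codewords.
  weight 2: 1 codewords.
  weight 3: 2 codewords.
Minimum distance d = smallest w > 0 with A_w > 0 = 2.
Sanity: Σ A_w = 4 = 2^2 = 4 ✓.


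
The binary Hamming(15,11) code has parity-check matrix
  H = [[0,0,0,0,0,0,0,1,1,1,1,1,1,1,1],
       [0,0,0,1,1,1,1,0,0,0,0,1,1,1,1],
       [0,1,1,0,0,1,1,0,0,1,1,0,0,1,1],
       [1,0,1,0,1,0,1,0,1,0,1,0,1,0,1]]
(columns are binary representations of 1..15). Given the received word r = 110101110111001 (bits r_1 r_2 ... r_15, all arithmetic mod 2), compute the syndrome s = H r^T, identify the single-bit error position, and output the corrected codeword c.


s = (1, 1, 0, 0)^T, error position = 12, corrected codeword c = 110101110110001

Compute s = H r^T mod 2 one row at a time:
  s_1 = 1 + 0 + 1 + 1 + 1 + 0 + 0 + 1 = 5 ≡ 1 (mod 2).
  s_2 = 1 + 0 + 1 + 1 + 1 + 0 + 0 + 1 = 5 ≡ 1 (mod 2).
  s_3 = 1 + 0 + 1 + 1 + 1 + 1 + 0 + 1 = 6 ≡ 0 (mod 2).
  s_4 = 1 + 0 + 0 + 1 + 0 + 1 + 0 + 1 = 4 ≡ 0 (mod 2).
s = (1, 1, 0, 0)^T — this equals column 12 of H (binary 1100), so error is at position 12.
Correct: flip bit 12 of r = 110101110111001 to get c = 110101110110001.


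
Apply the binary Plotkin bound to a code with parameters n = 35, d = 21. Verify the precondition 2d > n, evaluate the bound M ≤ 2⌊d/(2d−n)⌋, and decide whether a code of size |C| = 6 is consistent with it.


Plotkin bound M ≤ 6; given |C| = 6 ≤ bound (satisfied).

Check applicability: 2d = 42, n = 35.
2d − n = 7 > 0, so Plotkin applies.
Compute d/(2d−n) = 21/7 ≈ 3.0000.
⌊d/(2d−n)⌋ = 3.
Plotkin bound: M ≤ 2·3 = 6.
Given |C| = 6, check: satisfied.
This |C| is at the Plotkin bound.


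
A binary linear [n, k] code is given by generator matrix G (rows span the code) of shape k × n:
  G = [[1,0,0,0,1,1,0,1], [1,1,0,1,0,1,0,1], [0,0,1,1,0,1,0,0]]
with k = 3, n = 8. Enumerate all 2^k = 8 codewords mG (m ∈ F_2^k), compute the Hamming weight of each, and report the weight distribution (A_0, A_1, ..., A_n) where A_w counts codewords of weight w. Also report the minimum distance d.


Weight distribution: A_0 = 1, A_3 = 2, A_4 = 3, A_5 = 2. Minimum distance d = 3.

Enumerate all 2^3 = 8 messages m ∈ F_2^3.
For each, compute codeword c = mG in F_2^8, then tally its weight.
  m = 000 → c = 00000000, weight = 0.
  m = 100 → c = 10001101, weight = 4.
  m = 010 → c = 11010101, weight = 5.
  m = 110 → c = 01011000, weight = 3.
  m = 001 → c = 00110100, weight = 3.
  m = 101 → c = 10111001, weight = 5.
  m = 011 → c = 11100001, weight = 4.
  m = 111 → c = 01101100, weight = 4.
Tally weights:
  weight 0: 1 codewords.
  weight 3: 2 codewords.
  weight 4: 3 codewords.
  weight 5: 2 codewords.
Minimum distance d = smallest w > 0 with A_w > 0 = 3.
Sanity: Σ A_w = 8 = 2^3 = 8 ✓.


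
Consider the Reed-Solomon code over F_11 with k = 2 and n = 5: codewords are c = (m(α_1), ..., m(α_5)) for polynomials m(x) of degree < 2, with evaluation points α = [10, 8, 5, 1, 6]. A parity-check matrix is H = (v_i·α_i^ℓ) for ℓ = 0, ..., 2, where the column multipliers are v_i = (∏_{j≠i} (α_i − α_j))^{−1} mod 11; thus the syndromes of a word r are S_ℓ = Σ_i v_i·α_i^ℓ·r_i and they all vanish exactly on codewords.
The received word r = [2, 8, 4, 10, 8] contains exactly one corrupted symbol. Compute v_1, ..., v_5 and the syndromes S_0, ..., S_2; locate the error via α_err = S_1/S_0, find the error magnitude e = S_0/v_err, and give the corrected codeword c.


S = (9, 6, 4), error at position 2, error magnitude e = 3, c = [2, 5, 4, 10, 8].

Step 1: column multipliers v_i = (∏_{j≠i}(α_i − α_j))^{−1} mod 11.
  i = 1 (α = 10): (10−8)(10−5)(10−1)(10−6) = 2·5·9·4 = 360 ≡ 8, so v_1 = 8^{−1} = 7 (mod 11).
  i = 2 (α = 8): (8−10)(8−5)(8−1)(8−6) = (−2)·3·7·2 = −84 ≡ 4, so v_2 = 4^{−1} = 3 (mod 11).
  i = 3 (α = 5): (5−10)(5−8)(5−1)(5−6) = (−5)·(−3)·4·(−1) = −60 ≡ 6, so v_3 = 6^{−1} = 2 (mod 11).
  i = 4 (α = 1): (1−10)(1−8)(1−5)(1−6) = (−9)·(−7)·(−4)·(−5) = 1260 ≡ 6, so v_4 = 6^{−1} = 2 (mod 11).
  i = 5 (α = 6): (6−10)(6−8)(6−5)(6−1) = (−4)·(−2)·1·5 = 40 ≡ 7, so v_5 = 7^{−1} = 8 (mod 11).
  v = [7, 3, 2, 2, 8].
Step 2: syndromes of r = [2, 8, 4, 10, 8] (all sums mod 11).
  S_0 = Σ v_i r_i = 7·2 + 3·8 + 2·4 + 2·10 + 8·8 = 130 ≡ 9.
  S_1 = Σ v_i α_i r_i = 7·10·2 + 3·8·8 + 2·5·4 + 2·1·10 + 8·6·8 = 776 ≡ 6.
  α_i^2 mod 11 = [1, 9, 3, 1, 3].
  S_2 = Σ v_i α_i^2 r_i = 7·1·2 + 3·9·8 + 2·3·4 + 2·1·10 + 8·3·8 = 466 ≡ 4.
  S = (9, 6, 4) ≠ 0, so r is not a codeword (an error is present).
Step 3: locate the error. For a single error e at position i, S_ℓ = v_i·e·α_i^ℓ, so α_err = S_1/S_0.
  S_0^{−1} = 9^{−1} = 5 (mod 11), so α_err = 6·5 = 30 ≡ 8 = α_2. Error position i = 2.
  Consistency check: S_2/S_1 = 4·2 = 8 ≡ 8 = α_err ✓ (single-error assumption holds).
Step 4: error magnitude e = S_0/v_2 = S_0·∏_{j≠2}(α_2 − α_j) = 9·4 = 36 ≡ 3 (mod 11).
Step 5: correct position 2: c_2 = r_2 − e = 8 − 3 ≡ 5 (mod 11). Hence c = [2, 5, 4, 10, 8].
  Check: interpolating c through the α_i gives m(x) = 6 + 4·x (degree < 2) with m(α_i) = c_i for every i, so c is indeed a codeword.


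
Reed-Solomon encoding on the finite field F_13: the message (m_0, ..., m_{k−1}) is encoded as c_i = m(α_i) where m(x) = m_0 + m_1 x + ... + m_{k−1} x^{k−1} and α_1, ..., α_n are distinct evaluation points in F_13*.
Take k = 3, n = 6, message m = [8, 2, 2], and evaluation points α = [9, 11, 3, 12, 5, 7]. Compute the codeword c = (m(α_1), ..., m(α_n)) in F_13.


c = [6, 12, 6, 8, 3, 3]

Message polynomial: m(x) = 8 + 2·x + 2·x^2 (mod 13).
For each evaluation point α_i, compute m(α_i) mod 13:
  α_1 = 9: Horner steps 2 → 7 → 6, so m(9) = 6.
  α_2 = 11: Horner steps 2 → 11 → 12, so m(11) = 12.
  α_3 = 3: Horner steps 2 → 8 → 6, so m(3) = 6.
  α_4 = 12: Horner steps 2 → 0 → 8, so m(12) = 8.
  α_5 = 5: Horner steps 2 → 12 → 3, so m(5) = 3.
  α_6 = 7: Horner steps 2 → 3 → 3, so m(7) = 3.
Codeword c = [6, 12, 6, 8, 3, 3] ∈ F_13^6.


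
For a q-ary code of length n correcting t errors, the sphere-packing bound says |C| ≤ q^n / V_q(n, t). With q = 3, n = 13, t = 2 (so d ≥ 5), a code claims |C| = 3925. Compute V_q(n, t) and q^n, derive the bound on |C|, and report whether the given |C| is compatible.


V_q(n, t) = 339, q^n = 1594323, Hamming bound = 4703, |C| = 3925 ≤ bound (satisfied).

Step 1: Compute V_q(n, t) = Σ_{j=0}^2 C(n, j) (q−1)^j.
  j = 0: C(13,0)·(2)^0 = 1·1 = 1.
  j = 1: C(13,1)·(2)^1 = 13·2 = 26.
  j = 2: C(13,2)·(2)^2 = 78·4 = 312.
  V_q(n, t) = 1 + 26 + 312 = 339.
Step 2: q^n = 3^13 = 1594323.
Step 3: Hamming bound ⌊q^n / V_q(n,t)⌋ = ⌊1594323/339⌋ = 4703.
Step 4: Compare |C| = 3925 to 4703: satisfied.
The claimed |C| lies below the Hamming bound.


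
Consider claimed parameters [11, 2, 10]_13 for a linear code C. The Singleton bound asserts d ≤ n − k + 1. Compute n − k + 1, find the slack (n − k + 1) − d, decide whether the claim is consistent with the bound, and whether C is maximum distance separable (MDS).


Singleton RHS = n − k + 1 = 10, slack = 0, bound satisfied, MDS.

Singleton bound: d ≤ n − k + 1.
Here n = 11, k = 2, so n − k + 1 = 10.
Given d = 10, check d ≤ 10: YES.
Slack = (n − k + 1) − d = 0.
The code is MDS (slack = 0).
Description: the claimed parameters are [11, 2, 10]_13; such a code would be MDS (meets Singleton bound).


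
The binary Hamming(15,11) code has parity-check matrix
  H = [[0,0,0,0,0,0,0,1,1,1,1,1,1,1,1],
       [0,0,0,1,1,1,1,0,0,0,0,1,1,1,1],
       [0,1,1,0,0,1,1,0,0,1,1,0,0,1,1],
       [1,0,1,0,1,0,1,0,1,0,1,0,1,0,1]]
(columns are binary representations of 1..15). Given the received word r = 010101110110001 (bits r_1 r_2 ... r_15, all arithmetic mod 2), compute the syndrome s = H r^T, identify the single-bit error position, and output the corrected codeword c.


s = (0, 0, 0, 1)^T, error position = 1, corrected codeword c = 110101110110001

Compute s = H r^T mod 2 one row at a time:
  s_1 = 1 + 0 + 1 + 1 + 0 + 0 + 0 + 1 = 4 ≡ 0 (mod 2).
  s_2 = 1 + 0 + 1 + 1 + 0 + 0 + 0 + 1 = 4 ≡ 0 (mod 2).
  s_3 = 1 + 0 + 1 + 1 + 1 + 1 + 0 + 1 = 6 ≡ 0 (mod 2).
  s_4 = 0 + 0 + 0 + 1 + 0 + 1 + 0 + 1 = 3 ≡ 1 (mod 2).
s = (0, 0, 0, 1)^T — this equals column 1 of H (binary 0001), so error is at position 1.
Correct: flip bit 1 of r = 010101110110001 to get c = 110101110110001.
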